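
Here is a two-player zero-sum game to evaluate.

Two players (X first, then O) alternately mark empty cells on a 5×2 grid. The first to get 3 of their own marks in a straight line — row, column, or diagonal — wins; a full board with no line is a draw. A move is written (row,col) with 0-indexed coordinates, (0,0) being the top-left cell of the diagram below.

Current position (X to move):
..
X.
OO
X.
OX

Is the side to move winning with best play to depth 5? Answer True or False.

X winning at [../X./OO/X./OX]: False

ply 1, X at ../X./OO/X./OX | (0,0)=-1→X./X./OO/X./OX; (0,1)=+0→.X/X./OO/X./OX*; (1,1)=+0→../XX/OO/X./OX; (3,1)=+0→../X./OO/XX/OX
ply 2, O at .X/X./OO/X./OX | (0,0)=+0→OX/X./OO/X./OX*; (1,1)=+0→.X/XO/OO/X./OX; (3,1)=+0→.X/X./OO/XO/OX
ply 3, X at OX/X./OO/X./OX | (1,1)=+0→OX/XX/OO/X./OX*; (3,1)=+0→OX/X./OO/XX/OX
ply 4, O at OX/XX/OO/X./OX | (3,1)=+0→OX/XX/OO/XO/OX*
ply 5: OX/XX/OO/XO/OX is terminal +0 (X); from ../X./OO/X./OX depth 5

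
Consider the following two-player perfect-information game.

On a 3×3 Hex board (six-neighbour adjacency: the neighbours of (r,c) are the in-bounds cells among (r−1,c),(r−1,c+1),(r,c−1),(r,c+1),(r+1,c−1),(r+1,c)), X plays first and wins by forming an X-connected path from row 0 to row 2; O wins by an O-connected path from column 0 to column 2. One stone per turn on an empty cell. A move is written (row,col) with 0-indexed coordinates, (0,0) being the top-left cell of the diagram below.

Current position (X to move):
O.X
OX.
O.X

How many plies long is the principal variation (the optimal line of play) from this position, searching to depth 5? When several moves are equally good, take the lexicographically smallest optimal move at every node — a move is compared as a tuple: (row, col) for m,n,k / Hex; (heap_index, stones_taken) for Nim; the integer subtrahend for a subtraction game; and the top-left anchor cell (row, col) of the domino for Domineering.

PV length from [O.X/OX./O.X]: 3 plies

[O.X/OX./O.X] X move#1: (0,1):+1/OXX/OX./O.X*, (1,2):+1/O.X/OXX/O.X, (2,1):+1/O.X/OX./OXX
[OXX/OX./O.X] O move#2: (1,2):-1/OXX/OXO/O.X*, (2,1):-1/OXX/OX./OOX
[OXX/OXO/O.X] X move#3: (2,1):+1/OXX/OXO/OXX*
[OXX/OXO/OXX] end (terminal -1, O#4); searched O.X/OX./O.X to 5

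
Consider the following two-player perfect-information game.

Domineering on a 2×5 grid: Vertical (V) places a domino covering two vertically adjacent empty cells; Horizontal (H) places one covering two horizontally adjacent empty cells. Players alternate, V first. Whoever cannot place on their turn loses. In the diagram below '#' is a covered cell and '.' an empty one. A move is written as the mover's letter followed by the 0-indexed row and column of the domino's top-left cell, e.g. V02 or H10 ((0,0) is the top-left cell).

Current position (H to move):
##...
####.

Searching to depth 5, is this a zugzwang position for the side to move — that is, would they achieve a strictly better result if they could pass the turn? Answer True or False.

p1 H@[##.../####.]: H02[####./####.]-1 H03[##.##/####.]+1*
p2 V@[##.##/####.] terminal -1; root [##.../####.] d5
pass branch (V moves first from the same position):
  | p1 V@[##.../####.]: V04[##..#/#####]-1*
  | p2 H@[##..#/#####]: H02[#####/#####]+1*
  | p3 V@[#####/#####] terminal -1; root [##.../####.] d5
H moving scores +1; H passing scores +1

zugzwang(##.../####., H) = False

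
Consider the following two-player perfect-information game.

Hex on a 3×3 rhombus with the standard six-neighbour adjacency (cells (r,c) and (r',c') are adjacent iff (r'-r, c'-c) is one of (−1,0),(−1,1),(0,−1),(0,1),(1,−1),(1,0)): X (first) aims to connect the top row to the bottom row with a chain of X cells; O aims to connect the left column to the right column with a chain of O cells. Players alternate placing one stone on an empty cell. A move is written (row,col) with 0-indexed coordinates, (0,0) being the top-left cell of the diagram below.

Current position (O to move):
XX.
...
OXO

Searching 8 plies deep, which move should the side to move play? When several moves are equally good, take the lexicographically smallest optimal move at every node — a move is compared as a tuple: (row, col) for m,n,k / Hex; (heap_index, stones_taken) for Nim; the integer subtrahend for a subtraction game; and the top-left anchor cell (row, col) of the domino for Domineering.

O's best at [XX./.../OXO]: (1,1)

[XX./.../OXO] O move#1: (0,2):-1/XXO/.../OXO, (1,0):-1/XX./O../OXO, (1,1):+1/XX./.O./OXO*, (1,2):-1/XX./..O/OXO
[XX./.O./OXO] X move#2: (0,2):-1/XXX/.O./OXO*, (1,0):-1/XX./XO./OXO, (1,2):-1/XX./.OX/OXO
[XXX/.O./OXO] O move#3: (1,0):-1/XXX/OO./OXO, (1,2):+1/XXX/.OO/OXO*
[XXX/.OO/OXO] end (terminal -1, X#4); searched XX./.../OXO to 8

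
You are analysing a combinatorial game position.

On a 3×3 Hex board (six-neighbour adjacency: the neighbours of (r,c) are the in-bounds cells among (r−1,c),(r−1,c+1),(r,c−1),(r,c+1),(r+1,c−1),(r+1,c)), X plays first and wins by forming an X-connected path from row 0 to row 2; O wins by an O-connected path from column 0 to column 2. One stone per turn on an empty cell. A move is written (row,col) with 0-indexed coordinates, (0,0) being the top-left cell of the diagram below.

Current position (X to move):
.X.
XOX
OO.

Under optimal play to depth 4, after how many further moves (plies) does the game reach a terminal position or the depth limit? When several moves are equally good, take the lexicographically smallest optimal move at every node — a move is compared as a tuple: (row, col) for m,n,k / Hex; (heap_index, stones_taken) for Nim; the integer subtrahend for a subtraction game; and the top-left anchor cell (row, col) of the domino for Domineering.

p1 X@[.X./XOX/OO.]: (0,0)[XX./XOX/OO.]-1* (0,2)[.XX/XOX/OO.]-1 (2,2)[.X./XOX/OOX]-1
p2 O@[XX./XOX/OO.]: (0,2)[XXO/XOX/OO.]+1* (2,2)[XX./XOX/OOO]+1
p3 X@[XXO/XOX/OO.] terminal -1; root [.X./XOX/OO.] d4

PV length from [.X./XOX/OO.]: 2 plies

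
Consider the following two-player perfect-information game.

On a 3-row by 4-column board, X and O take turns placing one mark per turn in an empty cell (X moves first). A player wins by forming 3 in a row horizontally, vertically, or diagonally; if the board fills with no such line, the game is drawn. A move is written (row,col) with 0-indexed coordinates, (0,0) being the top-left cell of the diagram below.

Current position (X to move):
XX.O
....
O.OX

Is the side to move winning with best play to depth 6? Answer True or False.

ply 1, X at XX.O/..../O.OX | (0,2)=+1→XXXO/..../O.OX*; (1,0)=-1→XX.O/X.../O.OX; (1,1)=-1→XX.O/.X../O.OX; (1,2)=+1→XX.O/..X./O.OX; (1,3)=-1→XX.O/...X/O.OX; (2,1)=+1→XX.O/..../OXOX
ply 2: XXXO/..../O.OX is terminal -1 (O); from XX.O/..../O.OX depth 6

X winning at [XX.O/..../O.OX]: True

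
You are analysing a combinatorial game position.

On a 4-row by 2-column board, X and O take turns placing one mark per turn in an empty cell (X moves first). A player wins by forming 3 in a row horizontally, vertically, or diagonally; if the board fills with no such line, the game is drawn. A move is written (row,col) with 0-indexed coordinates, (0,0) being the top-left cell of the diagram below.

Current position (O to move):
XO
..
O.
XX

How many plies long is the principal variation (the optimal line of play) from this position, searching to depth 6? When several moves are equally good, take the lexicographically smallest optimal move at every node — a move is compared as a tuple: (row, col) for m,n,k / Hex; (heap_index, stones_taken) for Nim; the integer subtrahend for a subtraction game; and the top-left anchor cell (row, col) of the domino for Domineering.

p1 O@[XO/../O./XX]: (1,0)[XO/O./O./XX]+0* (1,1)[XO/.O/O./XX]+0 (2,1)[XO/../OO/XX]+0
p2 X@[XO/O./O./XX]: (1,1)[XO/OX/O./XX]+0* (2,1)[XO/O./OX/XX]+0
p3 O@[XO/OX/O./XX]: (2,1)[XO/OX/OO/XX]+0*
p4 X@[XO/OX/OO/XX] terminal +0; root [XO/../O./XX] d6

PV length from [XO/../O./XX]: 3 plies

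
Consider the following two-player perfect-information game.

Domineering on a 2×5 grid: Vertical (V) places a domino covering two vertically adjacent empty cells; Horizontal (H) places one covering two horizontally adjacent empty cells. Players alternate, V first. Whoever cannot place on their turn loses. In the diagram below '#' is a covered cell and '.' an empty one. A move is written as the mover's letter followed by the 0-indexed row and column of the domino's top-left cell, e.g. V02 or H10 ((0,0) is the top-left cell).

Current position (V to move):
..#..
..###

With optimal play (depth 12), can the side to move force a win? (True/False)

ply 1, V at ..#../..### | V00=+1→#.#../#.###*; V01=+1→.##../.####
ply 2, H at #.#../#.### | H03=-1→#.###/#.###*
ply 3, V at #.###/#.### | V01=+1→#####/#####*
ply 4: #####/##### is terminal -1 (H); from ..#../..### depth 12

V winning at [..#../..###]: True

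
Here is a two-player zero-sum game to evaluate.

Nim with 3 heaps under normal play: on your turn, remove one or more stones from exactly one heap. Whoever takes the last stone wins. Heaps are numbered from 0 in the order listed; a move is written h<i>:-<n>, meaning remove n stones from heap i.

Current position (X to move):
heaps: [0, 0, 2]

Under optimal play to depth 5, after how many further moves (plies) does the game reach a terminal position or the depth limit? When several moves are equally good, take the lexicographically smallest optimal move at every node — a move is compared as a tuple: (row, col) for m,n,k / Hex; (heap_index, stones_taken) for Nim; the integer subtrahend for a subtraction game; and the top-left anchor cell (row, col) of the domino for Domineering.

[(0,0,2)] X move#1: h2:-1:-1/(0,0,1), h2:-2:+1/(0,0,0)*
[(0,0,0)] end (terminal -1, O#2); searched (0,0,2) to 5

PV length from [(0,0,2)]: 1 ply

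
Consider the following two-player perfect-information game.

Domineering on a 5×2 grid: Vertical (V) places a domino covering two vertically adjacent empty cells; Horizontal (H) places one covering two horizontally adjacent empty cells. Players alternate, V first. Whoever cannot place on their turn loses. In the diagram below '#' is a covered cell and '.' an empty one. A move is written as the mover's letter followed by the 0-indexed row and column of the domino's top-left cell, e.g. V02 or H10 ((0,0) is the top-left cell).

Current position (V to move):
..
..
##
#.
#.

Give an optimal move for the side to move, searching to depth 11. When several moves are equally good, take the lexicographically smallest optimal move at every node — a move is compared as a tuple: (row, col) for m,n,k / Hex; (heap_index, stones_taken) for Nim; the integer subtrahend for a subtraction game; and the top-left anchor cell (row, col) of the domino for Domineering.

p1 V@[../../##/#./#.]: V00[#./#./##/#./#.]+1* V01[.#/.#/##/#./#.]+1 V31[../../##/##/##]-1
p2 H@[#./#./##/#./#.] terminal -1; root [../../##/#./#.] d11

V's best at [../../##/#./#.]: V00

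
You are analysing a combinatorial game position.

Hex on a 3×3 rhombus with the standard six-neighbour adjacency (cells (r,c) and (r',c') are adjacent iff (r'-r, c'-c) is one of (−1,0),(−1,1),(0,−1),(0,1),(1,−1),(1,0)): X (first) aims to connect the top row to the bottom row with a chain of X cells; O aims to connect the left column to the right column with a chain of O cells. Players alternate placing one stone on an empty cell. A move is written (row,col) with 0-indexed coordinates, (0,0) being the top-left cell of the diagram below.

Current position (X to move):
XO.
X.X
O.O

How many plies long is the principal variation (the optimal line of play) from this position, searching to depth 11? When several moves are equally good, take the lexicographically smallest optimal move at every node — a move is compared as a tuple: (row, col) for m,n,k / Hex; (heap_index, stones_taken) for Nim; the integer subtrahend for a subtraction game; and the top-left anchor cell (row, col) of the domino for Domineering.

p1 X@[XO./X.X/O.O]: (0,2)[XOX/X.X/O.O]-1 (1,1)[XO./XXX/O.O]-1 (2,1)[XO./X.X/OXO]+1*
p2 O@[XO./X.X/OXO]: (0,2)[XOO/X.X/OXO]-1* (1,1)[XO./XOX/OXO]-1
p3 X@[XOO/X.X/OXO]: (1,1)[XOO/XXX/OXO]+1*
p4 O@[XOO/XXX/OXO] terminal -1; root [XO./X.X/O.O] d11

PV length from [XO./X.X/O.O]: 3 plies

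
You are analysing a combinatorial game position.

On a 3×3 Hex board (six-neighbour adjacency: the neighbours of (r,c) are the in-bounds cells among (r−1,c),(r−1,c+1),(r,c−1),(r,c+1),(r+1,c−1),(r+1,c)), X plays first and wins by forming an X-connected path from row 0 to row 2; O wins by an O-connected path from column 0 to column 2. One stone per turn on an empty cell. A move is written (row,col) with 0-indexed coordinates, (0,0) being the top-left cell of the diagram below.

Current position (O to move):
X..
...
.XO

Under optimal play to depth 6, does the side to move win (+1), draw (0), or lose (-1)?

[X../.../.XO] O move#1: (0,1):-1/XO./.../.XO, (0,2):-1/X.O/.../.XO, (1,0):-1/X../O../.XO, (1,1):+1/X../.O./.XO*, (1,2):-1/X../..O/.XO, (2,0):-1/X../.../OXO
[X../.O./.XO] X move#2: (0,1):-1/XX./.O./.XO*, (0,2):-1/X.X/.O./.XO, (1,0):-1/X../XO./.XO, (1,2):-1/X../.OX/.XO, (2,0):-1/X../.O./XXO
[XX./.O./.XO] O move#3: (0,2):+1/XXO/.O./.XO*, (1,0):+1/XX./OO./.XO, (1,2):+1/XX./.OO/.XO, (2,0):+1/XX./.O./OXO
[XXO/.O./.XO] X move#4: (1,0):-1/XXO/XO./.XO*, (1,2):-1/XXO/.OX/.XO, (2,0):-1/XXO/.O./XXO
[XXO/XO./.XO] O move#5: (1,2):-1/XXO/XOO/.XO, (2,0):+1/XXO/XO./OXO*
[XXO/XO./OXO] end (terminal -1, X#6); searched X../.../.XO to 6

value(X../.../.XO, O) = +1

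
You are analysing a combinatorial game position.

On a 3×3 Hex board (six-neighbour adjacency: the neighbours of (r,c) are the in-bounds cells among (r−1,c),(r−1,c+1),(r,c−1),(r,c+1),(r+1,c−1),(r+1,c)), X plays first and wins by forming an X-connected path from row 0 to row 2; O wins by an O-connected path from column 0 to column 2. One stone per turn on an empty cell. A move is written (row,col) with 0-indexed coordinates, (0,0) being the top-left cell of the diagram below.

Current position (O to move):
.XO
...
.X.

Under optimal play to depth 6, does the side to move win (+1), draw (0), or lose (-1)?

value(.XO/.../.X., O) = +1

ply 1, O at .XO/.../.X. | (0,0)=-1→OXO/.../.X.; (1,0)=-1→.XO/O../.X.; (1,1)=+1→.XO/.O./.X.*; (1,2)=-1→.XO/..O/.X.; (2,0)=-1→.XO/.../OX.; (2,2)=-1→.XO/.../.XO
ply 2, X at .XO/.O./.X. | (0,0)=-1→XXO/.O./.X.*; (1,0)=-1→.XO/XO./.X.; (1,2)=-1→.XO/.OX/.X.; (2,0)=-1→.XO/.O./XX.; (2,2)=-1→.XO/.O./.XX
ply 3, O at XXO/.O./.X. | (1,0)=+1→XXO/OO./.X.*; (1,2)=+1→XXO/.OO/.X.; (2,0)=+1→XXO/.O./OX.; (2,2)=+1→XXO/.O./.XO
ply 4: XXO/OO./.X. is terminal -1 (X); from .XO/.../.X. depth 6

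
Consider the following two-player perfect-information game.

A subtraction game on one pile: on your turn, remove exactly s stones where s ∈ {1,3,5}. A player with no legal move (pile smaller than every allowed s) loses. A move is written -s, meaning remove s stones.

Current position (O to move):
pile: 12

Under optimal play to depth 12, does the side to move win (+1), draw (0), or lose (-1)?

[12] O move#1: -1:-1/11*, -3:-1/9, -5:-1/7
[11] X move#2: -1:+1/10*, -3:+1/8, -5:+1/6
[10] O move#3: -1:-1/9*, -3:-1/7, -5:-1/5
[9] X move#4: -1:+1/8*, -3:+1/6, -5:+1/4
[8] O move#5: -1:-1/7*, -3:-1/5, -5:-1/3
[7] X move#6: -1:+1/6*, -3:+1/4, -5:+1/2
[6] O move#7: -1:-1/5*, -3:-1/3, -5:-1/1
[5] X move#8: -1:+1/4*, -3:+1/2, -5:+1/0
[4] O move#9: -1:-1/3*, -3:-1/1
[3] X move#10: -1:+1/2*, -3:+1/0
[2] O move#11: -1:-1/1*
[1] X move#12: -1:+1/0*
[0] end (terminal -1, O#13); searched 12 to 12

value(12, O) = -1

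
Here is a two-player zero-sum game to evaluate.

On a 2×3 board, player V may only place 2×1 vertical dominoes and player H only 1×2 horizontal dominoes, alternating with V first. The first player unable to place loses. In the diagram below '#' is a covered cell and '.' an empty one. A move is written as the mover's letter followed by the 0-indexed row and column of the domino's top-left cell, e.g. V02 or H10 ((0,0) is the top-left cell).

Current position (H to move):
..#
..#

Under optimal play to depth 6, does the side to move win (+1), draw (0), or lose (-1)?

value(..#/..#, H) = +1

[..#/..#] H move#1: H00:+1/###/..#*, H10:+1/..#/###
[###/..#] end (terminal -1, V#2); searched ..#/..# to 6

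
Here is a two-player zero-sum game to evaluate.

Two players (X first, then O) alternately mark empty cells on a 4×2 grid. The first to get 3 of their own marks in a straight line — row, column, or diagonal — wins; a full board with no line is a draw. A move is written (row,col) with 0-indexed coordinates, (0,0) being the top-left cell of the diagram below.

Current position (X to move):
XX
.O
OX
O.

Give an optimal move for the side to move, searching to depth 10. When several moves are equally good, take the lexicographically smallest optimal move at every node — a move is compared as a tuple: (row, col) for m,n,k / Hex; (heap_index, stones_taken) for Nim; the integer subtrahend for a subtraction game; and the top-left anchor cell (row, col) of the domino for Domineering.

X's best at [XX/.O/OX/O.]: (1,0)

ply 1, X at XX/.O/OX/O. | (1,0)=+0→XX/XO/OX/O.*; (3,1)=-1→XX/.O/OX/OX
ply 2, O at XX/XO/OX/O. | (3,1)=+0→XX/XO/OX/OO*
ply 3: XX/XO/OX/OO is terminal +0 (X); from XX/.O/OX/O. depth 10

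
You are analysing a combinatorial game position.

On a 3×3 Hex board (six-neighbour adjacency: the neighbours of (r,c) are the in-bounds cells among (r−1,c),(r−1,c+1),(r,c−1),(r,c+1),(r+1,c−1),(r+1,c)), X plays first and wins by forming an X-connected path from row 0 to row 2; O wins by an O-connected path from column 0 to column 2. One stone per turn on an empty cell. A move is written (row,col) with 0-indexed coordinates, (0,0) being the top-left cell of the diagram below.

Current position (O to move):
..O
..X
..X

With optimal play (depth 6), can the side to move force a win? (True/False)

O winning at [..O/..X/..X]: True

[..O/..X/..X] O move#1: (0,0):+1/O.O/..X/..X*, (0,1):+1/.OO/..X/..X, (1,0):+1/..O/O.X/..X, (1,1):+1/..O/.OX/..X, (2,0):+1/..O/..X/O.X, (2,1):-1/..O/..X/.OX
[O.O/..X/..X] X move#2: (0,1):-1/OXO/..X/..X*, (1,0):-1/O.O/X.X/..X, (1,1):-1/O.O/.XX/..X, (2,0):-1/O.O/..X/X.X, (2,1):-1/O.O/..X/.XX
[OXO/..X/..X] O move#3: (1,0):-1/OXO/O.X/..X, (1,1):+1/OXO/.OX/..X*, (2,0):-1/OXO/..X/O.X, (2,1):-1/OXO/..X/.OX
[OXO/.OX/..X] X move#4: (1,0):-1/OXO/XOX/..X*, (2,0):-1/OXO/.OX/X.X, (2,1):-1/OXO/.OX/.XX
[OXO/XOX/..X] O move#5: (2,0):+1/OXO/XOX/O.X*, (2,1):-1/OXO/XOX/.OX
[OXO/XOX/O.X] end (terminal -1, X#6); searched ..O/..X/..X to 6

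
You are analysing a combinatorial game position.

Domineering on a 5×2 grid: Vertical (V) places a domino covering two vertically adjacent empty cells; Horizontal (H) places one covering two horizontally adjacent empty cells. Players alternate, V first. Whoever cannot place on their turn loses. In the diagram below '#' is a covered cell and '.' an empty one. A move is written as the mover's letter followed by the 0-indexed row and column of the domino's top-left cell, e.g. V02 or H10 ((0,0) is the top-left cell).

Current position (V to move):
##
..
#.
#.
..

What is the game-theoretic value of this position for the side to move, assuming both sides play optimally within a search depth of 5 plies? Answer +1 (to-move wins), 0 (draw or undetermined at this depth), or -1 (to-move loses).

value(##/../#./#./.., V) = -1

ply 1, V at ##/../#./#./.. | V11=-1→##/.#/##/#./..*; V21=-1→##/../##/##/..; V31=-1→##/../#./##/.#
ply 2, H at ##/.#/##/#./.. | H40=+1→##/.#/##/#./##*
ply 3: ##/.#/##/#./## is terminal -1 (V); from ##/../#./#./.. depth 5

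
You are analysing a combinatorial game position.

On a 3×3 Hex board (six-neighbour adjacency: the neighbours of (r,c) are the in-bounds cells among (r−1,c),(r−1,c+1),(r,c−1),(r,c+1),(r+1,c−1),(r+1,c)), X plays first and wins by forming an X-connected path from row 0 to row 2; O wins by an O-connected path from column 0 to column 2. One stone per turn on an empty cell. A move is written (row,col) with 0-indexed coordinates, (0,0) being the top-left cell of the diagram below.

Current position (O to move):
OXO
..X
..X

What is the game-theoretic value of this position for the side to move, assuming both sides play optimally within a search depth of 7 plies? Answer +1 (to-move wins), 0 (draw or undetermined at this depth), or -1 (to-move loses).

p1 O@[OXO/..X/..X]: (1,0)[OXO/O.X/..X]-1 (1,1)[OXO/.OX/..X]+1* (2,0)[OXO/..X/O.X]-1 (2,1)[OXO/..X/.OX]-1
p2 X@[OXO/.OX/..X]: (1,0)[OXO/XOX/..X]-1* (2,0)[OXO/.OX/X.X]-1 (2,1)[OXO/.OX/.XX]-1
p3 O@[OXO/XOX/..X]: (2,0)[OXO/XOX/O.X]+1* (2,1)[OXO/XOX/.OX]-1
p4 X@[OXO/XOX/O.X] terminal -1; root [OXO/..X/..X] d7

value(OXO/..X/..X, O) = +1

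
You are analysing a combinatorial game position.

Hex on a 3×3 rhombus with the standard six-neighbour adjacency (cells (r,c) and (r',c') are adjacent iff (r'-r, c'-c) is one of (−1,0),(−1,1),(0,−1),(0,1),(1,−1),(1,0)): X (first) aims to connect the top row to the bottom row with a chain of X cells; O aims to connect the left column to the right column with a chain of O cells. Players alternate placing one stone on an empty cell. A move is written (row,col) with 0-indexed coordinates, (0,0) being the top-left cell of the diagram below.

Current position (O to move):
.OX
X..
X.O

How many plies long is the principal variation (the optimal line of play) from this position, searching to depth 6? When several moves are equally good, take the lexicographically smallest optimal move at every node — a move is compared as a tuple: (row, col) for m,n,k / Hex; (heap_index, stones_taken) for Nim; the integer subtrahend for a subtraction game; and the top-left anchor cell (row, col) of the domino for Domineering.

PV length from [.OX/X../X.O]: 2 plies

p1 O@[.OX/X../X.O]: (0,0)[OOX/X../X.O]-1* (1,1)[.OX/XO./X.O]-1 (1,2)[.OX/X.O/X.O]-1 (2,1)[.OX/X../XOO]-1
p2 X@[OOX/X../X.O]: (1,1)[OOX/XX./X.O]+1* (1,2)[OOX/X.X/X.O]+1 (2,1)[OOX/X../XXO]+1
p3 O@[OOX/XX./X.O] terminal -1; root [.OX/X../X.O] d6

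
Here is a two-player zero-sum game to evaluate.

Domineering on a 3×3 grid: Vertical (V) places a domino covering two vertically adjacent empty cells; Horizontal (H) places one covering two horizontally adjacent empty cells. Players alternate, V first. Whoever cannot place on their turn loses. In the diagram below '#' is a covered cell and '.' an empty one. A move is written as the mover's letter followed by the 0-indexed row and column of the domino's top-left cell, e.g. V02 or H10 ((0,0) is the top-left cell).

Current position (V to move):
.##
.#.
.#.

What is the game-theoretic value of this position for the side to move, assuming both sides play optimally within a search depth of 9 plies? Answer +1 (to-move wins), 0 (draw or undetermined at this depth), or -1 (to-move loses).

value(.##/.#./.#., V) = +1

ply 1, V at .##/.#./.#. | V00=+1→###/##./.#.*; V10=+1→.##/##./##.; V12=+1→.##/.##/.##
ply 2: ###/##./.#. is terminal -1 (H); from .##/.#./.#. depth 9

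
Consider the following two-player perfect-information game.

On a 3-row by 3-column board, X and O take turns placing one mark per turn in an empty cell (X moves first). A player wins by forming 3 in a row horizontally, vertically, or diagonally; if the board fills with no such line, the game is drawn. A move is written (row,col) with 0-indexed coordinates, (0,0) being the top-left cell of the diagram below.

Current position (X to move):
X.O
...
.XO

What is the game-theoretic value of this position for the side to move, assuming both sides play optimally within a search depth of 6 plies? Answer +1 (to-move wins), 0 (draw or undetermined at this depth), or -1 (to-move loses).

p1 X@[X.O/.../.XO]: (0,1)[XXO/.../.XO]-1 (1,0)[X.O/X../.XO]-1 (1,1)[X.O/.X./.XO]-1 (1,2)[X.O/..X/.XO]+0* (2,0)[X.O/.../XXO]-1
p2 O@[X.O/..X/.XO]: (0,1)[XOO/..X/.XO]-1 (1,0)[X.O/O.X/.XO]+0* (1,1)[X.O/.OX/.XO]+0 (2,0)[X.O/..X/OXO]-1
p3 X@[X.O/O.X/.XO]: (0,1)[XXO/O.X/.XO]+0* (1,1)[X.O/OXX/.XO]+0 (2,0)[X.O/O.X/XXO]+0
p4 O@[XXO/O.X/.XO]: (1,1)[XXO/OOX/.XO]+0* (2,0)[XXO/O.X/OXO]-1
p5 X@[XXO/OOX/.XO]: (2,0)[XXO/OOX/XXO]+0*
p6 O@[XXO/OOX/XXO] terminal +0; root [X.O/.../.XO] d6

value(X.O/.../.XO, X) = 0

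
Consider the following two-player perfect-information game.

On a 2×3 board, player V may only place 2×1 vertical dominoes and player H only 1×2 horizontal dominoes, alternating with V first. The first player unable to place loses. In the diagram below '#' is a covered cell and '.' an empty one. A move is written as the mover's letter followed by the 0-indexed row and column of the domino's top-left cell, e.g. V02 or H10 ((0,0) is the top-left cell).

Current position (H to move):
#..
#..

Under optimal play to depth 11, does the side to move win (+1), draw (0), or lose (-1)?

ply 1, H at #../#.. | H01=+1→###/#..*; H11=+1→#../###
ply 2: ###/#.. is terminal -1 (V); from #../#.. depth 11

value(#../#.., H) = +1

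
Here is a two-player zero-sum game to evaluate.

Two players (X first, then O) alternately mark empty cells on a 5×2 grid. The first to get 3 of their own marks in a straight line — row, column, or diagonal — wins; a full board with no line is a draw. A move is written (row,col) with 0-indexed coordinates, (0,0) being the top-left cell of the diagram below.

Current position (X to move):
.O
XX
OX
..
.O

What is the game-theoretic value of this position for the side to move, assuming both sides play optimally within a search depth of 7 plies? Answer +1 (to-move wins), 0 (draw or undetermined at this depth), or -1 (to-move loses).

value(.O/XX/OX/../.O, X) = +1

p1 X@[.O/XX/OX/../.O]: (0,0)[XO/XX/OX/../.O]+0 (3,0)[.O/XX/OX/X./.O]+0 (3,1)[.O/XX/OX/.X/.O]+1* (4,0)[.O/XX/OX/../XO]+0
p2 O@[.O/XX/OX/.X/.O] terminal -1; root [.O/XX/OX/../.O] d7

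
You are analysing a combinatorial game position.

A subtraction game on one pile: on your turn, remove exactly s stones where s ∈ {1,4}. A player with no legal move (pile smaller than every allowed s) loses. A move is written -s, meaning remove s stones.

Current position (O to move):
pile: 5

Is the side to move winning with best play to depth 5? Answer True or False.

[5] O move#1: -1:-1/4*, -4:-1/1
[4] X move#2: -1:-1/3, -4:+1/0*
[0] end (terminal -1, O#3); searched 5 to 5

O winning at [5]: False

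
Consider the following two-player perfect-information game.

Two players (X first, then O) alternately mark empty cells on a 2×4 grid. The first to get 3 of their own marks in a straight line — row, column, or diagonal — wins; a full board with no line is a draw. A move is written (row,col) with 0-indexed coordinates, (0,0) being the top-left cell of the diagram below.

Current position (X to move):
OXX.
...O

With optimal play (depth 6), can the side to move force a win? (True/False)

X winning at [OXX./...O]: True

p1 X@[OXX./...O]: (0,3)[OXXX/...O]+1* (1,0)[OXX./X..O]+0 (1,1)[OXX./.X.O]+0 (1,2)[OXX./..XO]+0
p2 O@[OXXX/...O] terminal -1; root [OXX./...O] d6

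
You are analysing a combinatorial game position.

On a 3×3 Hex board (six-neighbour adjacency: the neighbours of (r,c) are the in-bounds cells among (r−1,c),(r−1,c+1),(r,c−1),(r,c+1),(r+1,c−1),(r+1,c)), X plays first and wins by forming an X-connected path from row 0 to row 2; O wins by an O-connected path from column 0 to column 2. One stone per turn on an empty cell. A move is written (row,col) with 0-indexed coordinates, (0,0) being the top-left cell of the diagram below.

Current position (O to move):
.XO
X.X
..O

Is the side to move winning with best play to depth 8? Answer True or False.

[.XO/X.X/..O] O move#1: (0,0):-1/OXO/X.X/..O, (1,1):-1/.XO/XOX/..O, (2,0):+1/.XO/X.X/O.O*, (2,1):-1/.XO/X.X/.OO
[.XO/X.X/O.O] X move#2: (0,0):-1/XXO/X.X/O.O*, (1,1):-1/.XO/XXX/O.O, (2,1):-1/.XO/X.X/OXO
[XXO/X.X/O.O] O move#3: (1,1):+1/XXO/XOX/O.O*, (2,1):+1/XXO/X.X/OOO
[XXO/XOX/O.O] end (terminal -1, X#4); searched .XO/X.X/..O to 8

O winning at [.XO/X.X/..O]: True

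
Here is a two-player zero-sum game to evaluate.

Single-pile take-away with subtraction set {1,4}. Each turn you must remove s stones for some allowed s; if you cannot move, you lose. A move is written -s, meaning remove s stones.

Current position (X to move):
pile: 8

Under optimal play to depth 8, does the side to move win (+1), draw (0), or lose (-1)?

value(8, X) = +1

ply 1, X at 8 | -1=+1→7*; -4=-1→4
ply 2, O at 7 | -1=-1→6*; -4=-1→3
ply 3, X at 6 | -1=+1→5*; -4=+1→2
ply 4, O at 5 | -1=-1→4*; -4=-1→1
ply 5, X at 4 | -1=-1→3; -4=+1→0*
ply 6: 0 is terminal -1 (O); from 8 depth 8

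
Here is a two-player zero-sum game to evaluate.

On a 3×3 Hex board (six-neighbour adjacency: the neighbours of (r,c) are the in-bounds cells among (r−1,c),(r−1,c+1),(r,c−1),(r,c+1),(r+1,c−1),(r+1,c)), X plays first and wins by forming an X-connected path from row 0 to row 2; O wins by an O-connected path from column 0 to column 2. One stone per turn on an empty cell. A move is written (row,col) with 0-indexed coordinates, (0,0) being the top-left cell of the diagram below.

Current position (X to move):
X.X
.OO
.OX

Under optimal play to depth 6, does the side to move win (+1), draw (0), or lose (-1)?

ply 1, X at X.X/.OO/.OX | (0,1)=-1→XXX/.OO/.OX*; (1,0)=-1→X.X/XOO/.OX; (2,0)=-1→X.X/.OO/XOX
ply 2, O at XXX/.OO/.OX | (1,0)=+1→XXX/OOO/.OX*; (2,0)=+1→XXX/.OO/OOX
ply 3: XXX/OOO/.OX is terminal -1 (X); from X.X/.OO/.OX depth 6

value(X.X/.OO/.OX, X) = -1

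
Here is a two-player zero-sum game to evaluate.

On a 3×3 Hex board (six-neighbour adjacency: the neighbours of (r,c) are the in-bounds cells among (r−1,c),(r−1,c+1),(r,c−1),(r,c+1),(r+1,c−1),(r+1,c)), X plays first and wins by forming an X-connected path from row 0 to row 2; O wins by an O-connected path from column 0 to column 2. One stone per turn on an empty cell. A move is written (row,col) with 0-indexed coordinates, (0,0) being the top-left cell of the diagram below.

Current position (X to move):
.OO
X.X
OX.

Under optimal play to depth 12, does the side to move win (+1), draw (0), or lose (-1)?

p1 X@[.OO/X.X/OX.]: (0,0)[XOO/X.X/OX.]-1* (1,1)[.OO/XXX/OX.]-1 (2,2)[.OO/X.X/OXX]-1
p2 O@[XOO/X.X/OX.]: (1,1)[XOO/XOX/OX.]+1* (2,2)[XOO/X.X/OXO]-1
p3 X@[XOO/XOX/OX.] terminal -1; root [.OO/X.X/OX.] d12

value(.OO/X.X/OX., X) = -1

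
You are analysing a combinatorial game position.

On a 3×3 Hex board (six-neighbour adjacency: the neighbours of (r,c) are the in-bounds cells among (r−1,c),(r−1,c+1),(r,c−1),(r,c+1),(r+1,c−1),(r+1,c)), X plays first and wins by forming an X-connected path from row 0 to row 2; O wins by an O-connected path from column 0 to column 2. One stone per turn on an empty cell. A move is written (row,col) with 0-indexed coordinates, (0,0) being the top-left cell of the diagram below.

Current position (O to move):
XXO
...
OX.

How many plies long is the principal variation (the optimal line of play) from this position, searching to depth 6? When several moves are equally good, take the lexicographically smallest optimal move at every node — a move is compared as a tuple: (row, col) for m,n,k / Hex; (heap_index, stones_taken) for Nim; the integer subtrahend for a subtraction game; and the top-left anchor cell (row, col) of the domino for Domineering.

PV length from [XXO/.../OX.]: 1 ply

ply 1, O at XXO/.../OX. | (1,0)=-1→XXO/O../OX.; (1,1)=+1→XXO/.O./OX.*; (1,2)=-1→XXO/..O/OX.; (2,2)=-1→XXO/.../OXO
ply 2: XXO/.O./OX. is terminal -1 (X); from XXO/.../OX. depth 6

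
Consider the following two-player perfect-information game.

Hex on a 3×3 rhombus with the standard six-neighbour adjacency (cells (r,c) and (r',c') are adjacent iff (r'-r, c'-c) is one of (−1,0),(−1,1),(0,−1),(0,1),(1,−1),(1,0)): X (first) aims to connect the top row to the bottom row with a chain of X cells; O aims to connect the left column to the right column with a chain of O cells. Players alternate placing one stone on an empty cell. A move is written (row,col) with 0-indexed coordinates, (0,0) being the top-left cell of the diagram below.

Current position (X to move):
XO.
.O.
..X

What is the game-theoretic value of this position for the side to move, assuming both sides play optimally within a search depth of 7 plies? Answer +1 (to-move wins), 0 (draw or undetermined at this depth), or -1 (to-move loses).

value(XO./.O./..X, X) = -1

[XO./.O./..X] X move#1: (0,2):-1/XOX/.O./..X*, (1,0):-1/XO./XO./..X, (1,2):-1/XO./.OX/..X, (2,0):-1/XO./.O./X.X, (2,1):-1/XO./.O./.XX
[XOX/.O./..X] O move#2: (1,0):-1/XOX/OO./..X, (1,2):+1/XOX/.OO/..X*, (2,0):-1/XOX/.O./O.X, (2,1):-1/XOX/.O./.OX
[XOX/.OO/..X] X move#3: (1,0):-1/XOX/XOO/..X*, (2,0):-1/XOX/.OO/X.X, (2,1):-1/XOX/.OO/.XX
[XOX/XOO/..X] O move#4: (2,0):+1/XOX/XOO/O.X*, (2,1):-1/XOX/XOO/.OX
[XOX/XOO/O.X] end (terminal -1, X#5); searched XO./.O./..X to 7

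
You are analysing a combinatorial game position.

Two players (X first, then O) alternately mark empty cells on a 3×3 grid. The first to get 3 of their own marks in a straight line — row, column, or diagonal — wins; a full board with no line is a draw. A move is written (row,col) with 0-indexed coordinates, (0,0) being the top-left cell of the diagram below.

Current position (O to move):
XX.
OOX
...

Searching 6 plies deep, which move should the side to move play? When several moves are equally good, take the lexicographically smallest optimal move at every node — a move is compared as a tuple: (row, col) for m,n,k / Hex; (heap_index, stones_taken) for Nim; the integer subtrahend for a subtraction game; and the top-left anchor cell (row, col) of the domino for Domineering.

O's best at [XX./OOX/...]: (0,2)

ply 1, O at XX./OOX/... | (0,2)=+0→XXO/OOX/...*; (2,0)=-1→XX./OOX/O..; (2,1)=-1→XX./OOX/.O.; (2,2)=-1→XX./OOX/..O
ply 2, X at XXO/OOX/... | (2,0)=+0→XXO/OOX/X..*; (2,1)=-1→XXO/OOX/.X.; (2,2)=-1→XXO/OOX/..X
ply 3, O at XXO/OOX/X.. | (2,1)=+0→XXO/OOX/XO.*; (2,2)=+0→XXO/OOX/X.O
ply 4, X at XXO/OOX/XO. | (2,2)=+0→XXO/OOX/XOX*
ply 5: XXO/OOX/XOX is terminal +0 (O); from XX./OOX/... depth 6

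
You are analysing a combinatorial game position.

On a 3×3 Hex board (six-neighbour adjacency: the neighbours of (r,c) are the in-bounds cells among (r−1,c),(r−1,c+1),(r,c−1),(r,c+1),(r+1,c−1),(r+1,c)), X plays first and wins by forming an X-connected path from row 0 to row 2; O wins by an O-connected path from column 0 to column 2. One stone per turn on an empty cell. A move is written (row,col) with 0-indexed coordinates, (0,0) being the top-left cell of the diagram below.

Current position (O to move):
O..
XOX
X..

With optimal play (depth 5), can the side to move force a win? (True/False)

ply 1, O at O../XOX/X.. | (0,1)=-1→OO./XOX/X..*; (0,2)=-1→O.O/XOX/X..; (2,1)=-1→O../XOX/XO.; (2,2)=-1→O../XOX/X.O
ply 2, X at OO./XOX/X.. | (0,2)=+1→OOX/XOX/X..*; (2,1)=-1→OO./XOX/XX.; (2,2)=-1→OO./XOX/X.X
ply 3, O at OOX/XOX/X.. | (2,1)=-1→OOX/XOX/XO.*; (2,2)=-1→OOX/XOX/X.O
ply 4, X at OOX/XOX/XO. | (2,2)=+1→OOX/XOX/XOX*
ply 5: OOX/XOX/XOX is terminal -1 (O); from O../XOX/X.. depth 5

O winning at [O../XOX/X..]: False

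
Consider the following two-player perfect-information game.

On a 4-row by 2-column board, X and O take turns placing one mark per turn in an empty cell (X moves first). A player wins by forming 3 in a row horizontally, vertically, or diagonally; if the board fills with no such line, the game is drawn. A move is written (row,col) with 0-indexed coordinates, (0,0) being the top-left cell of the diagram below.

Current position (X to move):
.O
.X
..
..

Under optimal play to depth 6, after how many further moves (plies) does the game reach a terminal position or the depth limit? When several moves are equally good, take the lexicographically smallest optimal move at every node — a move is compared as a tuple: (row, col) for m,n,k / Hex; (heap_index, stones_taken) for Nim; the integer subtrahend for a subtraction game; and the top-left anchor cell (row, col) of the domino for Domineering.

[.O/.X/../..] X move#1: (0,0):+0/XO/.X/../..*, (1,0):+0/.O/XX/../.., (2,0):+0/.O/.X/X./.., (2,1):+0/.O/.X/.X/.., (3,0):+0/.O/.X/../X., (3,1):+0/.O/.X/../.X
[XO/.X/../..] O move#2: (1,0):+0/XO/OX/../..*, (2,0):+0/XO/.X/O./.., (2,1):+0/XO/.X/.O/.., (3,0):+0/XO/.X/../O., (3,1):+0/XO/.X/../.O
[XO/OX/../..] X move#3: (2,0):+0/XO/OX/X./..*, (2,1):+0/XO/OX/.X/.., (3,0):+0/XO/OX/../X., (3,1):+0/XO/OX/../.X
[XO/OX/X./..] O move#4: (2,1):+0/XO/OX/XO/..*, (3,0):+0/XO/OX/X./O., (3,1):+0/XO/OX/X./.O
[XO/OX/XO/..] X move#5: (3,0):+0/XO/OX/XO/X.*, (3,1):+0/XO/OX/XO/.X
[XO/OX/XO/X.] O move#6: (3,1):+0/XO/OX/XO/XO*
[XO/OX/XO/XO] end (terminal +0, X#7); searched .O/.X/../.. to 6

PV length from [.O/.X/../..]: 6 plies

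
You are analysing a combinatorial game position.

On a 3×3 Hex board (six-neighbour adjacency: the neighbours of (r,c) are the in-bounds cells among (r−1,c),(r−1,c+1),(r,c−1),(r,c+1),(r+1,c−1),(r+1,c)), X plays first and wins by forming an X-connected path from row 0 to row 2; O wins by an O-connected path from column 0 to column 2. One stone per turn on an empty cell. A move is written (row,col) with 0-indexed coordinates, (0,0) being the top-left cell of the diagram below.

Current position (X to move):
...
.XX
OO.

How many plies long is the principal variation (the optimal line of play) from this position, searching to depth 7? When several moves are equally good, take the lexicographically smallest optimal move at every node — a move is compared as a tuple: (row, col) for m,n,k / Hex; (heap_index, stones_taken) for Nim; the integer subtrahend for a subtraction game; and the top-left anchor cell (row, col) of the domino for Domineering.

PV length from [.../.XX/OO.]: 3 plies

[.../.XX/OO.] X move#1: (0,0):-1/X../.XX/OO., (0,1):-1/.X./.XX/OO., (0,2):-1/..X/.XX/OO., (1,0):-1/.../XXX/OO., (2,2):+1/.../.XX/OOX*
[.../.XX/OOX] O move#2: (0,0):-1/O../.XX/OOX*, (0,1):-1/.O./.XX/OOX, (0,2):-1/..O/.XX/OOX, (1,0):-1/.../OXX/OOX
[O../.XX/OOX] X move#3: (0,1):+1/OX./.XX/OOX*, (0,2):+1/O.X/.XX/OOX, (1,0):+1/O../XXX/OOX
[OX./.XX/OOX] end (terminal -1, O#4); searched .../.XX/OO. to 7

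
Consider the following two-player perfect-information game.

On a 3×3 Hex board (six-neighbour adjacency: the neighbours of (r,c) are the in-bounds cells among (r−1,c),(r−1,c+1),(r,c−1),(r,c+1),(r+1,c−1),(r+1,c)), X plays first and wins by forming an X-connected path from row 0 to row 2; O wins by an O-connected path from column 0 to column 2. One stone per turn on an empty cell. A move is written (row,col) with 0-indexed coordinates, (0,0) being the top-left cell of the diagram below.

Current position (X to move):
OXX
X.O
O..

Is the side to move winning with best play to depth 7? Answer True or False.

p1 X@[OXX/X.O/O..]: (1,1)[OXX/XXO/O..]-1* (2,1)[OXX/X.O/OX.]-1 (2,2)[OXX/X.O/O.X]-1
p2 O@[OXX/XXO/O..]: (2,1)[OXX/XXO/OO.]+1* (2,2)[OXX/XXO/O.O]-1
p3 X@[OXX/XXO/OO.] terminal -1; root [OXX/X.O/O..] d7

X winning at [OXX/X.O/O..]: False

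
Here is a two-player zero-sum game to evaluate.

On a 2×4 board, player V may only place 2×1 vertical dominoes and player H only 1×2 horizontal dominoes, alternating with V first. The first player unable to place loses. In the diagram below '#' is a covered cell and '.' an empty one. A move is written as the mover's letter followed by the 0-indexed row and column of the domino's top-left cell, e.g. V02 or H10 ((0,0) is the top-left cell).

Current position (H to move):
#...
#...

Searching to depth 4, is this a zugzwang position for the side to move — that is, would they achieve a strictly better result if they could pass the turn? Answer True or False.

zugzwang(#.../#..., H) = False

ply 1, H at #.../#... | H01=+1→###./#...*; H02=+1→#.##/#...; H11=+1→#.../###.; H12=+1→#.../#.##
ply 2, V at ###./#... | V03=-1→####/#..#*
ply 3, H at ####/#..# | H11=+1→####/####*
ply 4: ####/#### is terminal -1 (V); from #.../#... depth 4
if H skipped the turn, V would face:
~ ply 1, V at #.../#... | V01=-1→##../##..; V02=+1→#.#./#.#.*; V03=-1→#..#/#..#
~ ply 2: #.#./#.#. is terminal -1 (H); from #.../#... depth 4
compare (H): move=+1 vs pass=-1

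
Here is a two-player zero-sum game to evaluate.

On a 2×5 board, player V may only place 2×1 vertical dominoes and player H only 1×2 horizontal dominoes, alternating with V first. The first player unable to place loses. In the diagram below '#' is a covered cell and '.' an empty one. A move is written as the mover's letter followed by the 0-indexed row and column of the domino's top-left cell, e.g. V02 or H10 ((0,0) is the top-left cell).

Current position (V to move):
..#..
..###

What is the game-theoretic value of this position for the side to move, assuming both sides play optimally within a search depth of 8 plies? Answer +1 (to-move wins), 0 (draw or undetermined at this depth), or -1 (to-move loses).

p1 V@[..#../..###]: V00[#.#../#.###]+1* V01[.##../.####]+1
p2 H@[#.#../#.###]: H03[#.###/#.###]-1*
p3 V@[#.###/#.###]: V01[#####/#####]+1*
p4 H@[#####/#####] terminal -1; root [..#../..###] d8

value(..#../..###, V) = +1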